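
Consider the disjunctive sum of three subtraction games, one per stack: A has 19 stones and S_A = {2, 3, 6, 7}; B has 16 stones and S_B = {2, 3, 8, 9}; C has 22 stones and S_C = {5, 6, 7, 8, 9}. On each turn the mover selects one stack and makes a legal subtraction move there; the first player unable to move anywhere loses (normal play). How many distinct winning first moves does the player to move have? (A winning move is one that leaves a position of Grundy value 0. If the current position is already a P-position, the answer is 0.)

10

Stack A, S = {2, 3, 6, 7}:
G(0) = 0
G(1) = mex{} = 0
G(2) = mex{0} = 1
G(3) = mex{0,0} = 1
G(4) = mex{1,0} = 2
G(5) = mex{1,1} = 0
G(6) = mex{2,1,0} = 3
G(7) = mex{0,2,0,0} = 1
G(8) = mex{3,0,1,0} = 2
G(9) = mex{1,3,1,1} = 0
G(10) = mex{2,1,2,1} = 0
G(11) = mex{0,2,0,2} = 1
G(12) = mex{0,0,3,0} = 1
G(13) = mex{1,0,1,3} = 2
G(14) = mex{1,1,2,1} = 0
G(15) = mex{2,1,0,2} = 3
G(16) = mex{0,2,0,0} = 1
G(17) = mex{3,0,1,0} = 2
G(18) = mex{1,3,1,1} = 0
G(19) = mex{2,1,2,1} = 0
G_A(19) = 0.
Stack B, S = {2, 3, 8, 9}:
n :  0  1  2  3  4  5  6  7  8  9 10 11 12 13 14 15 16
G :  0  0  1  1  2  0  0  1  1  2  2  0  0  1  1  2  0
G_B(16) = 0.
Stack C, S = {5, 6, 7, 8, 9}:
n :  0  1  2  3  4  5  6  7  8  9 10 11 12 13 14 15 16 17 18 19 20 21 22
G :  0  0  0  0  0  1  1  1  1  1  2  2  2  2  0  0  0  0  0  1  1  1  1
G_C(22) = 1.
Combined Grundy value = 0 ⊕ 0 ⊕ 1 = 1.
A winning move leaves total XOR = 0, i.e. changes one component's Grundy value g to g ⊕ X where X is the current total.
Stack A: need g' = 0⊕1 = 1. Options: 19−2→G=2, 19−3→G=1, 19−6→G=2, 19−7→G=1. Hits: 2.
Stack B: need g' = 0⊕1 = 1. Options: 16−2→G=1, 16−3→G=1, 16−8→G=1, 16−9→G=1. Hits: 4.
Stack C: need g' = 1⊕1 = 0. Options: 22−5→G=0, 22−6→G=0, 22−7→G=0, 22−8→G=0, 22−9→G=2. Hits: 4.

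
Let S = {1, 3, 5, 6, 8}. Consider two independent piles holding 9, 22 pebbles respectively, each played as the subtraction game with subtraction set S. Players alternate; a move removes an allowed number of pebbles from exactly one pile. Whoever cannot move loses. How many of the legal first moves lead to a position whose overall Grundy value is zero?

All piles use S = {1, 3, 5, 6, 8}:
G(0) = 0
G(1) = mex{0} = 1
G(2) = mex{1} = 0
G(3) = mex{0,0} = 1
G(4) = mex{1,1} = 0
G(5) = mex{0,0,0} = 1
G(6) = mex{1,1,1,0} = 2
G(7) = mex{2,0,0,1} = 3
G(8) = mex{3,1,1,0,0} = 2
G(9) = mex{2,2,0,1,1} = 3
G(10) = mex{3,3,1,0,0} = 2
G(11) = mex{2,2,2,1,1} = 0
G(12) = mex{0,3,3,2,0} = 1
G(13) = mex{1,2,2,3,1} = 0
G(14) = mex{0,0,3,2,2} = 1
G(15) = mex{1,1,2,3,3} = 0
G(16) = mex{0,0,0,2,2} = 1
G(17) = mex{1,1,1,0,3} = 2
G(18) = mex{2,0,0,1,2} = 3
G(19) = mex{3,1,1,0,0} = 2
G(20) = mex{2,2,0,1,1} = 3
G(21) = mex{3,3,1,0,0} = 2
G(22) = mex{2,2,2,1,1} = 0
Pile A: G(9) = 3.
Pile B: G(22) = 0.
Combined Grundy value = 3 ⊕ 0 = 3.
A winning move leaves total XOR = 0, i.e. changes one component's Grundy value g to g ⊕ X where X is the current total.
Pile A: need g' = 3⊕3 = 0. Options: 9−1→G=2, 9−3→G=2, 9−5→G=0, 9−6→G=1, 9−8→G=1. Hits: 1.
Pile B: need g' = 0⊕3 = 3. Options: 22−1→G=2, 22−3→G=2, 22−5→G=2, 22−6→G=1, 22−8→G=1. Hits: 0.

1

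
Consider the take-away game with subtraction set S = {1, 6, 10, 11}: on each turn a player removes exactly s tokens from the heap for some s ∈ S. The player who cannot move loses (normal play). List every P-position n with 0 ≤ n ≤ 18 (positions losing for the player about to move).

0, 2, 4, 7, 9, 16

n :  0  1  2  3  4  5  6  7  8  9 10 11 12 13 14 15 16 17 18
G :  0  1  0  1  0  1  2  0  1  0  1  2  3  2  3  2  0  1  2
P-positions are exactly the n with G(n) = 0.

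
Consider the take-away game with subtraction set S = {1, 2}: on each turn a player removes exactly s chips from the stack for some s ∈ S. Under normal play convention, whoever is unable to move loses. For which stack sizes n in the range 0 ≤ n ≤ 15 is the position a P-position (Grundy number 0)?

G(0) = 0
G(1) = mex{0} = 1
G(2) = mex{1,0} = 2
G(3) = mex{2,1} = 0
G(4) = mex{0,2} = 1
G(5) = mex{1,0} = 2
G(6) = mex{2,1} = 0
G(7) = mex{0,2} = 1
G(8) = mex{1,0} = 2
G(9) = mex{2,1} = 0
G(10) = mex{0,2} = 1
G(11) = mex{1,0} = 2
G(12) = mex{2,1} = 0
G(13) = mex{0,2} = 1
G(14) = mex{1,0} = 2
G(15) = mex{2,1} = 0
P-positions are exactly the n with G(n) = 0.

0, 3, 6, 9, 12, 15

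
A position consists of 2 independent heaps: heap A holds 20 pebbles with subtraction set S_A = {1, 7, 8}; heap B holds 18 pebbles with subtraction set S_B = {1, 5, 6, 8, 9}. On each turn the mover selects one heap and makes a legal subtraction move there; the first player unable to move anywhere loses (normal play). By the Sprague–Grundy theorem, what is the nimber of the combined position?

1

Heap A, S = {1, 7, 8}:
G(0) = 0
G(1) = mex{0} = 1
G(2) = mex{1} = 0
G(3) = mex{0} = 1
G(4) = mex{1} = 0
G(5) = mex{0} = 1
G(6) = mex{1} = 0
G(7) = mex{0,0} = 1
G(8) = mex{1,1,0} = 2
G(9) = mex{2,0,1} = 3
G(10) = mex{3,1,0} = 2
G(11) = mex{2,0,1} = 3
G(12) = mex{3,1,0} = 2
G(13) = mex{2,0,1} = 3
G(14) = mex{3,1,0} = 2
G(15) = mex{2,2,1} = 0
G(16) = mex{0,3,2} = 1
G(17) = mex{1,2,3} = 0
G(18) = mex{0,3,2} = 1
G(19) = mex{1,2,3} = 0
G(20) = mex{0,3,2} = 1
G_A(20) = 1.
Heap B, S = {1, 5, 6, 8, 9}:
n :  0  1  2  3  4  5  6  7  8  9 10 11 12 13 14 15 16 17 18
G :  0  1  0  1  0  1  2  3  2  3  2  3  4  5  0  1  0  1  0
G_B(18) = 0.
Combined Grundy value = 1 ⊕ 0 = 1.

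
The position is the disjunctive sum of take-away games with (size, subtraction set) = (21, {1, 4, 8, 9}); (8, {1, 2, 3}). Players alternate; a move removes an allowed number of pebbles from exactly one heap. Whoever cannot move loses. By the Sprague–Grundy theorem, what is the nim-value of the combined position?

2

Heap A, S = {1, 4, 8, 9}:
G(0) = 0
G(1) = mex{0} = 1
G(2) = mex{1} = 0
G(3) = mex{0} = 1
G(4) = mex{1,0} = 2
G(5) = mex{2,1} = 0
G(6) = mex{0,0} = 1
G(7) = mex{1,1} = 0
G(8) = mex{0,2,0} = 1
G(9) = mex{1,0,1,0} = 2
G(10) = mex{2,1,0,1} = 3
G(11) = mex{3,0,1,0} = 2
G(12) = mex{2,1,2,1} = 0
G(13) = mex{0,2,0,2} = 1
G(14) = mex{1,3,1,0} = 2
G(15) = mex{2,2,0,1} = 3
G(16) = mex{3,0,1,0} = 2
G(17) = mex{2,1,2,1} = 0
G(18) = mex{0,2,3,2} = 1
G(19) = mex{1,3,2,3} = 0
G(20) = mex{0,2,0,2} = 1
G(21) = mex{1,0,1,0} = 2
G_A(21) = 2.
Heap B, S = {1, 2, 3}:
n : 0 1 2 3 4 5 6 7 8
G : 0 1 2 3 0 1 2 3 0
G_B(8) = 0.
Combined Grundy value = 2 ⊕ 0 = 2.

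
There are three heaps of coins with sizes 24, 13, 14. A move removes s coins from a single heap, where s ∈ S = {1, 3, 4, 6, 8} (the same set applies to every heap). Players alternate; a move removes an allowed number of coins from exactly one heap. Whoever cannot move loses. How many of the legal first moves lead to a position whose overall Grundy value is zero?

3

All heaps use S = {1, 3, 4, 6, 8}:
G(0) = 0
G(1) = mex{0} = 1
G(2) = mex{1} = 0
G(3) = mex{0,0} = 1
G(4) = mex{1,1,0} = 2
G(5) = mex{2,0,1} = 3
G(6) = mex{3,1,0,0} = 2
G(7) = mex{2,2,1,1} = 0
G(8) = mex{0,3,2,0,0} = 1
G(9) = mex{1,2,3,1,1} = 0
G(10) = mex{0,0,2,2,0} = 1
G(11) = mex{1,1,0,3,1} = 2
G(12) = mex{2,0,1,2,2} = 3
G(13) = mex{3,1,0,0,3} = 2
G(14) = mex{2,2,1,1,2} = 0
G(15) = mex{0,3,2,0,0} = 1
G(16) = mex{1,2,3,1,1} = 0
G(17) = mex{0,0,2,2,0} = 1
G(18) = mex{1,1,0,3,1} = 2
G(19) = mex{2,0,1,2,2} = 3
G(20) = mex{3,1,0,0,3} = 2
G(21) = mex{2,2,1,1,2} = 0
G(22) = mex{0,3,2,0,0} = 1
G(23) = mex{1,2,3,1,1} = 0
G(24) = mex{0,0,2,2,0} = 1
Heap A: G(24) = 1.
Heap B: G(13) = 2.
Heap C: G(14) = 0.
Combined Grundy value = 1 ⊕ 2 ⊕ 0 = 3.
A winning move leaves total XOR = 0, i.e. changes one component's Grundy value g to g ⊕ X where X is the current total.
Heap A: need g' = 1⊕3 = 2. Options: 24−1→G=0, 24−3→G=0, 24−4→G=2, 24−6→G=2, 24−8→G=0. Hits: 2.
Heap B: need g' = 2⊕3 = 1. Options: 13−1→G=3, 13−3→G=1, 13−4→G=0, 13−6→G=0, 13−8→G=3. Hits: 1.
Heap C: need g' = 0⊕3 = 3. Options: 14−1→G=2, 14−3→G=2, 14−4→G=1, 14−6→G=1, 14−8→G=2. Hits: 0.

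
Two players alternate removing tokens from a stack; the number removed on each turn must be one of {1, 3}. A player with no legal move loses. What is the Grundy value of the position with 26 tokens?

0

G(0) = 0
G(1) = mex{0} = 1
G(2) = mex{1} = 0
G(3) = mex{0,0} = 1
G(4) = mex{1,1} = 0
G(5) = mex{0,0} = 1
G(6) = mex{1,1} = 0
G(7) = mex{0,0} = 1
G(8) = mex{1,1} = 0
G(9) = mex{0,0} = 1
G(10) = mex{1,1} = 0
G(11) = mex{0,0} = 1
G(12) = mex{1,1} = 0
G(13) = mex{0,0} = 1
G(14) = mex{1,1} = 0
G(15) = mex{0,0} = 1
G(16) = mex{1,1} = 0
G(17) = mex{0,0} = 1
G(18) = mex{1,1} = 0
G(19) = mex{0,0} = 1
G(20) = mex{1,1} = 0
G(21) = mex{0,0} = 1
G(22) = mex{1,1} = 0
G(23) = mex{0,0} = 1
G(24) = mex{1,1} = 0
G(25) = mex{0,0} = 1
G(26) = mex{1,1} = 0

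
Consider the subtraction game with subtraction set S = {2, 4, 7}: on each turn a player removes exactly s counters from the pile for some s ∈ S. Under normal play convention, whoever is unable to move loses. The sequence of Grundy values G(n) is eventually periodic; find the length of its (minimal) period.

3

n :  0  1  2  3  4  5  6  7  8  9 10 11 12 13 14 15 16 17 18 19
G :  0  0  1  1  2  2  0  3  1  0  2  1  0  2  1  0  2  1  0  2
From n = 8 onward G(n+3) = G(n); since this holds over max(S) = 7 consecutive positions the period is 3 (pre-period 8).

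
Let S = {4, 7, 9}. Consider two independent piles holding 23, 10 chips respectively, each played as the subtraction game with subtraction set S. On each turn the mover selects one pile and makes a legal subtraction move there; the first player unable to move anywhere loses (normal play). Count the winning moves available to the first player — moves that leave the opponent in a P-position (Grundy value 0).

0

All piles use S = {4, 7, 9}:
n :  0  1  2  3  4  5  6  7  8  9 10 11 12 13 14 15 16 17 18 19 20 21 22 23
G :  0  0  0  0  1  1  1  1  2  2  2  2  3  0  0  0  0  1  1  1  1  2  2  2
Pile A: G(23) = 2.
Pile B: G(10) = 2.
Combined Grundy value = 2 ⊕ 2 = 0.
A winning move leaves total XOR = 0, i.e. changes one component's Grundy value g to g ⊕ X where X is the current total.
Pile A: target g' = 2⊕0 = 2, but every legal move changes the Grundy value (mex property), so 0 moves.
Pile B: target g' = 2⊕0 = 2, but every legal move changes the Grundy value (mex property), so 0 moves.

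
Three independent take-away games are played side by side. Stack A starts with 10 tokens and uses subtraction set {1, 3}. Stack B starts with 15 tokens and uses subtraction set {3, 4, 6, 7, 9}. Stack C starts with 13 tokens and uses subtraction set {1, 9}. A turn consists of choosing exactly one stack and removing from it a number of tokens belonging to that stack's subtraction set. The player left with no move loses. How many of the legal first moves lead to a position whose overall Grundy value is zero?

0

Stack A, S = {1, 3}:
G(0) = 0
G(1) = mex{0} = 1
G(2) = mex{1} = 0
G(3) = mex{0,0} = 1
G(4) = mex{1,1} = 0
G(5) = mex{0,0} = 1
G(6) = mex{1,1} = 0
G(7) = mex{0,0} = 1
G(8) = mex{1,1} = 0
G(9) = mex{0,0} = 1
G(10) = mex{1,1} = 0
G_A(10) = 0.
Stack B, S = {3, 4, 6, 7, 9}:
n :  0  1  2  3  4  5  6  7  8  9 10 11 12 13 14 15
G :  0  0  0  1  1  1  2  2  2  3  3  3  0  0  0  1
G_B(15) = 1.
Stack C, S = {1, 9}:
G(0) = 0
G(1) = mex{0} = 1
G(2) = mex{1} = 0
G(3) = mex{0} = 1
G(4) = mex{1} = 0
G(5) = mex{0} = 1
G(6) = mex{1} = 0
G(7) = mex{0} = 1
G(8) = mex{1} = 0
G(9) = mex{0,0} = 1
G(10) = mex{1,1} = 0
G(11) = mex{0,0} = 1
G(12) = mex{1,1} = 0
G(13) = mex{0,0} = 1
G_C(13) = 1.
Combined Grundy value = 0 ⊕ 1 ⊕ 1 = 0.
A winning move leaves total XOR = 0, i.e. changes one component's Grundy value g to g ⊕ X where X is the current total.
Stack A: target g' = 0⊕0 = 0, but every legal move changes the Grundy value (mex property), so 0 moves.
Stack B: target g' = 1⊕0 = 1, but every legal move changes the Grundy value (mex property), so 0 moves.
Stack C: target g' = 1⊕0 = 1, but every legal move changes the Grundy value (mex property), so 0 moves.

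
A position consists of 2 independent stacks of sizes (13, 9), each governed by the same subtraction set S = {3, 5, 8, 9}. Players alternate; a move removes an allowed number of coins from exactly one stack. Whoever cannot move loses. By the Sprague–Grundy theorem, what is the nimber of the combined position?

3

All stacks use S = {3, 5, 8, 9}:
G(0) = 0
G(1) = mex{} = 0
G(2) = mex{} = 0
G(3) = mex{0} = 1
G(4) = mex{0} = 1
G(5) = mex{0,0} = 1
G(6) = mex{1,0} = 2
G(7) = mex{1,0} = 2
G(8) = mex{1,1,0} = 2
G(9) = mex{2,1,0,0} = 3
G(10) = mex{2,1,0,0} = 3
G(11) = mex{2,2,1,0} = 3
G(12) = mex{3,2,1,1} = 0
G(13) = mex{3,2,1,1} = 0
Stack A: G(13) = 0.
Stack B: G(9) = 3.
Combined Grundy value = 0 ⊕ 3 = 3.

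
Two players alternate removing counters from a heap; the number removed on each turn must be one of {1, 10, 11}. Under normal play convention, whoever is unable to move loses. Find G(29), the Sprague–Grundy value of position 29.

n :  0  1  2  3  4  5  6  7  8  9 10 11 12 13 14 15 16 17 18 19 20 21 22 23 24 25 26 27 28 29
G :  0  1  0  1  0  1  0  1  0  1  2  3  2  3  2  3  2  3  2  3  0  1  0  1  0  1  0  1  0  1

1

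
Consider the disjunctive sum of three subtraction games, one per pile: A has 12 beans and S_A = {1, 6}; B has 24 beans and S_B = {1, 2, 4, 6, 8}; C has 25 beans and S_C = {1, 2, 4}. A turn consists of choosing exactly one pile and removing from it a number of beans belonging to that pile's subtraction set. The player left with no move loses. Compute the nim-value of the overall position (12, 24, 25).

1

Pile A, S = {1, 6}:
G(0) = 0
G(1) = mex{0} = 1
G(2) = mex{1} = 0
G(3) = mex{0} = 1
G(4) = mex{1} = 0
G(5) = mex{0} = 1
G(6) = mex{1,0} = 2
G(7) = mex{2,1} = 0
G(8) = mex{0,0} = 1
G(9) = mex{1,1} = 0
G(10) = mex{0,0} = 1
G(11) = mex{1,1} = 0
G(12) = mex{0,2} = 1
G_A(12) = 1.
Pile B, S = {1, 2, 4, 6, 8}:
G(0) = 0
G(1) = mex{0} = 1
G(2) = mex{1,0} = 2
G(3) = mex{2,1} = 0
G(4) = mex{0,2,0} = 1
G(5) = mex{1,0,1} = 2
G(6) = mex{2,1,2,0} = 3
G(7) = mex{3,2,0,1} = 4
G(8) = mex{4,3,1,2,0} = 5
G(9) = mex{5,4,2,0,1} = 3
G(10) = mex{3,5,3,1,2} = 0
G(11) = mex{0,3,4,2,0} = 1
G(12) = mex{1,0,5,3,1} = 2
G(13) = mex{2,1,3,4,2} = 0
G(14) = mex{0,2,0,5,3} = 1
G(15) = mex{1,0,1,3,4} = 2
G(16) = mex{2,1,2,0,5} = 3
G(17) = mex{3,2,0,1,3} = 4
G(18) = mex{4,3,1,2,0} = 5
G(19) = mex{5,4,2,0,1} = 3
G(20) = mex{3,5,3,1,2} = 0
G(21) = mex{0,3,4,2,0} = 1
G(22) = mex{1,0,5,3,1} = 2
G(23) = mex{2,1,3,4,2} = 0
G(24) = mex{0,2,0,5,3} = 1
G_B(24) = 1.
Pile C, S = {1, 2, 4}:
n :  0  1  2  3  4  5  6  7  8  9 10 11 12 13 14 15 16 17 18 19 20 21 22 23 24 25
G :  0  1  2  0  1  2  0  1  2  0  1  2  0  1  2  0  1  2  0  1  2  0  1  2  0  1
G_C(25) = 1.
Combined Grundy value = 1 ⊕ 1 ⊕ 1 = 1.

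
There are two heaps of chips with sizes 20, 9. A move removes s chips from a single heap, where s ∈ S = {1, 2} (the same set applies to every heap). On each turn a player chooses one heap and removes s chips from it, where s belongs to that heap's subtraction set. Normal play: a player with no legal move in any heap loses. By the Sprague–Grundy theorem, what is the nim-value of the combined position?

All heaps use S = {1, 2}:
G(0) = 0
G(1) = mex{0} = 1
G(2) = mex{1,0} = 2
G(3) = mex{2,1} = 0
G(4) = mex{0,2} = 1
G(5) = mex{1,0} = 2
G(6) = mex{2,1} = 0
G(7) = mex{0,2} = 1
G(8) = mex{1,0} = 2
G(9) = mex{2,1} = 0
G(10) = mex{0,2} = 1
G(11) = mex{1,0} = 2
G(12) = mex{2,1} = 0
G(13) = mex{0,2} = 1
G(14) = mex{1,0} = 2
G(15) = mex{2,1} = 0
G(16) = mex{0,2} = 1
G(17) = mex{1,0} = 2
G(18) = mex{2,1} = 0
G(19) = mex{0,2} = 1
G(20) = mex{1,0} = 2
Heap A: G(20) = 2.
Heap B: G(9) = 0.
Combined Grundy value = 2 ⊕ 0 = 2.

2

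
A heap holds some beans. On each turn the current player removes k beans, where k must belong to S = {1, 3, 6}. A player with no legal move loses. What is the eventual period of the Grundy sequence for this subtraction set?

9

G(0) = 0
G(1) = mex{0} = 1
G(2) = mex{1} = 0
G(3) = mex{0,0} = 1
G(4) = mex{1,1} = 0
G(5) = mex{0,0} = 1
G(6) = mex{1,1,0} = 2
G(7) = mex{2,0,1} = 3
G(8) = mex{3,1,0} = 2
G(9) = mex{2,2,1} = 0
G(10) = mex{0,3,0} = 1
G(11) = mex{1,2,1} = 0
G(12) = mex{0,0,2} = 1
G(13) = mex{1,1,3} = 0
G(14) = mex{0,0,2} = 1
G(15) = mex{1,1,0} = 2
G(16) = mex{2,0,1} = 3
G(17) = mex{3,1,0} = 2
G(18) = mex{2,2,1} = 0
G(19) = mex{0,3,0} = 1
G(n+9) = G(n) holds for n = 0,…,5 (a full window of length max(S) = 6), so the sequence is purely periodic with period 9.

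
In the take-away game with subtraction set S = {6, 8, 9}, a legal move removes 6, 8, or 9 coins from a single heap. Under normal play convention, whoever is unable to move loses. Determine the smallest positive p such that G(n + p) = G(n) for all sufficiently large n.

15

n :  0  1  2  3  4  5  6  7  8  9 10 11 12 13 14 15 16 17 18 19 20 21 22 23 24 25 26 27 28 29 30 31
G :  0  0  0  0  0  0  1  1  1  1  1  1  2  2  2  0  0  0  0  0  0  1  1  1  1  1  1  2  2  2  0  0
G(n+15) = G(n) holds for n = 0,…,8 (a full window of length max(S) = 9), so the sequence is purely periodic with period 15.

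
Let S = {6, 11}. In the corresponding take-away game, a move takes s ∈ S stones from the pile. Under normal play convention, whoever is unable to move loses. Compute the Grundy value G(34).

n :  0  1  2  3  4  5  6  7  8  9 10 11 12 13 14 15 16 17 18 19 20 21 22 23 24 25 26 27 28 29 30 31 32 33 34
G :  0  0  0  0  0  0  1  1  1  1  1  1  2  2  2  2  2  0  0  0  0  0  0  1  1  1  1  1  1  2  2  2  2  2  0

0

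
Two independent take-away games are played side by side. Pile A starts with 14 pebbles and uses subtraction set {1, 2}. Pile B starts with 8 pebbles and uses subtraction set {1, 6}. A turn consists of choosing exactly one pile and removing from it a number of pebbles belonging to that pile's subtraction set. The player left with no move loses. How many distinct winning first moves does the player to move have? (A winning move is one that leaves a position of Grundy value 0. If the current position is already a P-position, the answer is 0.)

Pile A, S = {1, 2}:
n :  0  1  2  3  4  5  6  7  8  9 10 11 12 13 14
G :  0  1  2  0  1  2  0  1  2  0  1  2  0  1  2
G_A(14) = 2.
Pile B, S = {1, 6}:
n : 0 1 2 3 4 5 6 7 8
G : 0 1 0 1 0 1 2 0 1
G_B(8) = 1.
Combined Grundy value = 2 ⊕ 1 = 3.
A winning move leaves total XOR = 0, i.e. changes one component's Grundy value g to g ⊕ X where X is the current total.
Pile A: need g' = 2⊕3 = 1. Options: 14−1→G=1, 14−2→G=0. Hits: 1.
Pile B: need g' = 1⊕3 = 2. Options: 8−1→G=0, 8−6→G=0. Hits: 0.

1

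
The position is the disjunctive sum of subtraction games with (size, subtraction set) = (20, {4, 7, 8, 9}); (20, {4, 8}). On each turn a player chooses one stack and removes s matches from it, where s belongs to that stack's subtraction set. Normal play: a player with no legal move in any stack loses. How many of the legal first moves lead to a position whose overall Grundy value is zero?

2

Stack A, S = {4, 7, 8, 9}:
G(0) = 0
G(1) = mex{} = 0
G(2) = mex{} = 0
G(3) = mex{} = 0
G(4) = mex{0} = 1
G(5) = mex{0} = 1
G(6) = mex{0} = 1
G(7) = mex{0,0} = 1
G(8) = mex{1,0,0} = 2
G(9) = mex{1,0,0,0} = 2
G(10) = mex{1,0,0,0} = 2
G(11) = mex{1,1,0,0} = 2
G(12) = mex{2,1,1,0} = 3
G(13) = mex{2,1,1,1} = 0
G(14) = mex{2,1,1,1} = 0
G(15) = mex{2,2,1,1} = 0
G(16) = mex{3,2,2,1} = 0
G(17) = mex{0,2,2,2} = 1
G(18) = mex{0,2,2,2} = 1
G(19) = mex{0,3,2,2} = 1
G(20) = mex{0,0,3,2} = 1
G_A(20) = 1.
Stack B, S = {4, 8}:
G(0) = 0
G(1) = mex{} = 0
G(2) = mex{} = 0
G(3) = mex{} = 0
G(4) = mex{0} = 1
G(5) = mex{0} = 1
G(6) = mex{0} = 1
G(7) = mex{0} = 1
G(8) = mex{1,0} = 2
G(9) = mex{1,0} = 2
G(10) = mex{1,0} = 2
G(11) = mex{1,0} = 2
G(12) = mex{2,1} = 0
G(13) = mex{2,1} = 0
G(14) = mex{2,1} = 0
G(15) = mex{2,1} = 0
G(16) = mex{0,2} = 1
G(17) = mex{0,2} = 1
G(18) = mex{0,2} = 1
G(19) = mex{0,2} = 1
G(20) = mex{1,0} = 2
G_B(20) = 2.
Combined Grundy value = 1 ⊕ 2 = 3.
A winning move leaves total XOR = 0, i.e. changes one component's Grundy value g to g ⊕ X where X is the current total.
Stack A: need g' = 1⊕3 = 2. Options: 20−4→G=0, 20−7→G=0, 20−8→G=3, 20−9→G=2. Hits: 1.
Stack B: need g' = 2⊕3 = 1. Options: 20−4→G=1, 20−8→G=0. Hits: 1.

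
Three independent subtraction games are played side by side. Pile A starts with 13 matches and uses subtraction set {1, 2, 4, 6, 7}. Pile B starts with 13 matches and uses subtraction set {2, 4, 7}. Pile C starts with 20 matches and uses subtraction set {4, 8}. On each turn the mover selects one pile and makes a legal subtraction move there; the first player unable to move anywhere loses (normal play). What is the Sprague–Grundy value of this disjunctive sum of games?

Pile A, S = {1, 2, 4, 6, 7}:
n :  0  1  2  3  4  5  6  7  8  9 10 11 12 13
G :  0  1  2  0  1  2  3  4  0  1  2  0  1  2
G_A(13) = 2.
Pile B, S = {2, 4, 7}:
n :  0  1  2  3  4  5  6  7  8  9 10 11 12 13
G :  0  0  1  1  2  2  0  3  1  0  2  1  0  2
G_B(13) = 2.
Pile C, S = {4, 8}:
n :  0  1  2  3  4  5  6  7  8  9 10 11 12 13 14 15 16 17 18 19 20
G :  0  0  0  0  1  1  1  1  2  2  2  2  0  0  0  0  1  1  1  1  2
G_C(20) = 2.
Combined Grundy value = 2 ⊕ 2 ⊕ 2 = 2.

2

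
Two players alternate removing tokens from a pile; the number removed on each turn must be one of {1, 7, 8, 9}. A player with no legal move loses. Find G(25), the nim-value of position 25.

n :  0  1  2  3  4  5  6  7  8  9 10 11 12 13 14 15 16 17 18 19 20 21 22 23 24 25
G :  0  1  0  1  0  1  0  1  2  3  2  3  2  3  2  3  0  1  0  1  0  1  0  1  2  3

3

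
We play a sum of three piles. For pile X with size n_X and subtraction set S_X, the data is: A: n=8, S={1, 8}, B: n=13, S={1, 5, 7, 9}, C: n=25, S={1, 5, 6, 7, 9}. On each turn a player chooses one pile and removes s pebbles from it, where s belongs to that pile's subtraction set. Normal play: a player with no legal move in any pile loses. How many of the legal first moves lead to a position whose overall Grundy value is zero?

Pile A, S = {1, 8}:
n : 0 1 2 3 4 5 6 7 8
G : 0 1 0 1 0 1 0 1 2
G_A(8) = 2.
Pile B, S = {1, 5, 7, 9}:
n :  0  1  2  3  4  5  6  7  8  9 10 11 12 13
G :  0  1  0  1  0  1  0  1  0  1  0  1  0  1
G_B(13) = 1.
Pile C, S = {1, 5, 6, 7, 9}:
G(0) = 0
G(1) = mex{0} = 1
G(2) = mex{1} = 0
G(3) = mex{0} = 1
G(4) = mex{1} = 0
G(5) = mex{0,0} = 1
G(6) = mex{1,1,0} = 2
G(7) = mex{2,0,1,0} = 3
G(8) = mex{3,1,0,1} = 2
G(9) = mex{2,0,1,0,0} = 3
G(10) = mex{3,1,0,1,1} = 2
G(11) = mex{2,2,1,0,0} = 3
G(12) = mex{3,3,2,1,1} = 0
G(13) = mex{0,2,3,2,0} = 1
G(14) = mex{1,3,2,3,1} = 0
G(15) = mex{0,2,3,2,2} = 1
G(16) = mex{1,3,2,3,3} = 0
G(17) = mex{0,0,3,2,2} = 1
G(18) = mex{1,1,0,3,3} = 2
G(19) = mex{2,0,1,0,2} = 3
G(20) = mex{3,1,0,1,3} = 2
G(21) = mex{2,0,1,0,0} = 3
G(22) = mex{3,1,0,1,1} = 2
G(23) = mex{2,2,1,0,0} = 3
G(24) = mex{3,3,2,1,1} = 0
G(25) = mex{0,2,3,2,0} = 1
G_C(25) = 1.
Combined Grundy value = 2 ⊕ 1 ⊕ 1 = 2.
A winning move leaves total XOR = 0, i.e. changes one component's Grundy value g to g ⊕ X where X is the current total.
Pile A: need g' = 2⊕2 = 0. Options: 8−1→G=1, 8−8→G=0. Hits: 1.
Pile B: need g' = 1⊕2 = 3. Options: 13−1→G=0, 13−5→G=0, 13−7→G=0, 13−9→G=0. Hits: 0.
Pile C: need g' = 1⊕2 = 3. Options: 25−1→G=0, 25−5→G=2, 25−6→G=3, 25−7→G=2, 25−9→G=0. Hits: 1.

2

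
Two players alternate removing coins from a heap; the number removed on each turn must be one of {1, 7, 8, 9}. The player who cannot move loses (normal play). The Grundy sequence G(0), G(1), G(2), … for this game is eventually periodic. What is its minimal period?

16

n :  0  1  2  3  4  5  6  7  8  9 10 11 12 13 14 15 16 17 18 19 20 21 22 23 24 25 26 27 28 29 30 31 32 33
G :  0  1  0  1  0  1  0  1  2  3  2  3  2  3  2  3  0  1  0  1  0  1  0  1  2  3  2  3  2  3  2  3  0  1
G(n+16) = G(n) holds for n = 0,…,8 (a full window of length max(S) = 9), so the sequence is purely periodic with period 16.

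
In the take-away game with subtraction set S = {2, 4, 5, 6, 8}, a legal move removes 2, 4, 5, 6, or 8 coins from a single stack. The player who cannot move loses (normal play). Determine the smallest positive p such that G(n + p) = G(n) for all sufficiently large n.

G(0) = 0
G(1) = mex{} = 0
G(2) = mex{0} = 1
G(3) = mex{0} = 1
G(4) = mex{1,0} = 2
G(5) = mex{1,0,0} = 2
G(6) = mex{2,1,0,0} = 3
G(7) = mex{2,1,1,0} = 3
G(8) = mex{3,2,1,1,0} = 4
G(9) = mex{3,2,2,1,0} = 4
G(10) = mex{4,3,2,2,1} = 0
G(11) = mex{4,3,3,2,1} = 0
G(12) = mex{0,4,3,3,2} = 1
G(13) = mex{0,4,4,3,2} = 1
G(14) = mex{1,0,4,4,3} = 2
G(15) = mex{1,0,0,4,3} = 2
G(16) = mex{2,1,0,0,4} = 3
G(17) = mex{2,1,1,0,4} = 3
G(18) = mex{3,2,1,1,0} = 4
G(19) = mex{3,2,2,1,0} = 4
G(20) = mex{4,3,2,2,1} = 0
G(21) = mex{4,3,3,2,1} = 0
G(n+10) = G(n) holds for n = 0,…,7 (a full window of length max(S) = 8), so the sequence is purely periodic with period 10.

10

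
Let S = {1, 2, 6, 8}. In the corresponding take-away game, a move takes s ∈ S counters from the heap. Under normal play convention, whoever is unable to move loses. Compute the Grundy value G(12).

n :  0  1  2  3  4  5  6  7  8  9 10 11 12
G :  0  1  2  0  1  2  3  0  1  2  0  1  2

2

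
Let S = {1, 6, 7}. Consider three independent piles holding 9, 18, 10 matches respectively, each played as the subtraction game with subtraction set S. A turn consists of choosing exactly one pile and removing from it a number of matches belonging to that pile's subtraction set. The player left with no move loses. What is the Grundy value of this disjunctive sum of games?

3

All piles use S = {1, 6, 7}:
n :  0  1  2  3  4  5  6  7  8  9 10 11 12 13 14 15 16 17 18
G :  0  1  0  1  0  1  2  3  2  3  2  3  0  1  0  1  0  1  2
Pile A: G(9) = 3.
Pile B: G(18) = 2.
Pile C: G(10) = 2.
Combined Grundy value = 3 ⊕ 2 ⊕ 2 = 3.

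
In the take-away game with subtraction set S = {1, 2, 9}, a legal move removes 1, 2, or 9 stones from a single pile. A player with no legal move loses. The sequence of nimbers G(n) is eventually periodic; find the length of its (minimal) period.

n :  0  1  2  3  4  5  6  7  8  9 10 11 12 13 14 15 16 17 18 19 20 21
G :  0  1  2  0  1  2  0  1  2  3  0  1  2  0  1  2  0  1  2  3  0  1
G(n+10) = G(n) holds for n = 0,…,8 (a full window of length max(S) = 9), so the sequence is purely periodic with period 10.

10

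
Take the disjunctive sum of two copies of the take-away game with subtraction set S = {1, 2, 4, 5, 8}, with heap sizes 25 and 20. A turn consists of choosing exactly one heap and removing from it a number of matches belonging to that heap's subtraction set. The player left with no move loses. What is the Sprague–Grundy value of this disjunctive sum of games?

3

All heaps use S = {1, 2, 4, 5, 8}:
n :  0  1  2  3  4  5  6  7  8  9 10 11 12 13 14 15 16 17 18 19 20 21 22 23 24 25
G :  0  1  2  0  1  2  0  1  2  0  1  2  0  1  2  0  1  2  0  1  2  0  1  2  0  1
Heap A: G(25) = 1.
Heap B: G(20) = 2.
Combined Grundy value = 1 ⊕ 2 = 3.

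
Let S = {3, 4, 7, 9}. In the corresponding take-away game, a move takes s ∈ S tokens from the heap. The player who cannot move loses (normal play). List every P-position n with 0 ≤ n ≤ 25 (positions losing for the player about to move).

n :  0  1  2  3  4  5  6  7  8  9 10 11 12 13 14 15 16 17 18 19 20 21 22 23 24 25
G :  0  0  0  1  1  1  2  2  2  3  3  3  0  0  0  1  1  1  2  2  2  3  3  3  0  0
P-positions are exactly the n with G(n) = 0.

0, 1, 2, 12, 13, 14, 24, 25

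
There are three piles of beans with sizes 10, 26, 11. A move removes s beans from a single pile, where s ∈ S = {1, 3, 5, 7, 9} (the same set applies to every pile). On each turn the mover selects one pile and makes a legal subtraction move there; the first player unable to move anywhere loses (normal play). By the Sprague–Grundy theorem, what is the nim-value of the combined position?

1

All piles use S = {1, 3, 5, 7, 9}:
n :  0  1  2  3  4  5  6  7  8  9 10 11 12 13 14 15 16 17 18 19 20 21 22 23 24 25 26
G :  0  1  0  1  0  1  0  1  0  1  0  1  0  1  0  1  0  1  0  1  0  1  0  1  0  1  0
Pile A: G(10) = 0.
Pile B: G(26) = 0.
Pile C: G(11) = 1.
Combined Grundy value = 0 ⊕ 0 ⊕ 1 = 1.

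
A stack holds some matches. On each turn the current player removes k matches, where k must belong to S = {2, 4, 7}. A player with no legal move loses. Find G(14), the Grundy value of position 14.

1

n :  0  1  2  3  4  5  6  7  8  9 10 11 12 13 14
G :  0  0  1  1  2  2  0  3  1  0  2  1  0  2  1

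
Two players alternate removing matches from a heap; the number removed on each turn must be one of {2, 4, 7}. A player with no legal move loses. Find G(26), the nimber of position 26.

1

n :  0  1  2  3  4  5  6  7  8  9 10 11 12 13 14 15 16 17 18 19 20 21 22 23 24 25 26
G :  0  0  1  1  2  2  0  3  1  0  2  1  0  2  1  0  2  1  0  2  1  0  2  1  0  2  1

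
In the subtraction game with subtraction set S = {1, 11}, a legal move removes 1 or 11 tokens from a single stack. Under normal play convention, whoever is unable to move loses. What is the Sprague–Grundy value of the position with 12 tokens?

G(0) = 0
G(1) = mex{0} = 1
G(2) = mex{1} = 0
G(3) = mex{0} = 1
G(4) = mex{1} = 0
G(5) = mex{0} = 1
G(6) = mex{1} = 0
G(7) = mex{0} = 1
G(8) = mex{1} = 0
G(9) = mex{0} = 1
G(10) = mex{1} = 0
G(11) = mex{0,0} = 1
G(12) = mex{1,1} = 0

0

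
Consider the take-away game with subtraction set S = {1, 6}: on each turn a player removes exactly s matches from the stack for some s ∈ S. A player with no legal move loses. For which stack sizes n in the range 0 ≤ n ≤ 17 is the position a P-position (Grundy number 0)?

0, 2, 4, 7, 9, 11, 14, 16

n :  0  1  2  3  4  5  6  7  8  9 10 11 12 13 14 15 16 17
G :  0  1  0  1  0  1  2  0  1  0  1  0  1  2  0  1  0  1
P-positions are exactly the n with G(n) = 0.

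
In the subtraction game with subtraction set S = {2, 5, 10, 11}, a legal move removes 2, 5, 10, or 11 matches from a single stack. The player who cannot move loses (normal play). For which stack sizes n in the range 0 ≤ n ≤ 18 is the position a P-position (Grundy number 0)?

0, 1, 4, 7, 8, 16

n :  0  1  2  3  4  5  6  7  8  9 10 11 12 13 14 15 16 17 18
G :  0  0  1  1  0  2  1  0  0  1  1  2  2  3  3  4  0  3  1
P-positions are exactly the n with G(n) = 0.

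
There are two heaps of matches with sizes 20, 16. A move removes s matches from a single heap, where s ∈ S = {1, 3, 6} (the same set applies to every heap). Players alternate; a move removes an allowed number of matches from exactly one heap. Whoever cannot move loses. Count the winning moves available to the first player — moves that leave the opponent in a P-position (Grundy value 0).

All heaps use S = {1, 3, 6}:
n :  0  1  2  3  4  5  6  7  8  9 10 11 12 13 14 15 16 17 18 19 20
G :  0  1  0  1  0  1  2  3  2  0  1  0  1  0  1  2  3  2  0  1  0
Heap A: G(20) = 0.
Heap B: G(16) = 3.
Combined Grundy value = 0 ⊕ 3 = 3.
A winning move leaves total XOR = 0, i.e. changes one component's Grundy value g to g ⊕ X where X is the current total.
Heap A: need g' = 0⊕3 = 3. Options: 20−1→G=1, 20−3→G=2, 20−6→G=1. Hits: 0.
Heap B: need g' = 3⊕3 = 0. Options: 16−1→G=2, 16−3→G=0, 16−6→G=1. Hits: 1.

1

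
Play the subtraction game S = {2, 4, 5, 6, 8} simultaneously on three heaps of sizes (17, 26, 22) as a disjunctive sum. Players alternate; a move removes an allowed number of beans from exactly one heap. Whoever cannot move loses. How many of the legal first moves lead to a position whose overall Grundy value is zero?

3

All heaps use S = {2, 4, 5, 6, 8}:
G(0) = 0
G(1) = mex{} = 0
G(2) = mex{0} = 1
G(3) = mex{0} = 1
G(4) = mex{1,0} = 2
G(5) = mex{1,0,0} = 2
G(6) = mex{2,1,0,0} = 3
G(7) = mex{2,1,1,0} = 3
G(8) = mex{3,2,1,1,0} = 4
G(9) = mex{3,2,2,1,0} = 4
G(10) = mex{4,3,2,2,1} = 0
G(11) = mex{4,3,3,2,1} = 0
G(12) = mex{0,4,3,3,2} = 1
G(13) = mex{0,4,4,3,2} = 1
G(14) = mex{1,0,4,4,3} = 2
G(15) = mex{1,0,0,4,3} = 2
G(16) = mex{2,1,0,0,4} = 3
G(17) = mex{2,1,1,0,4} = 3
G(18) = mex{3,2,1,1,0} = 4
G(19) = mex{3,2,2,1,0} = 4
G(20) = mex{4,3,2,2,1} = 0
G(21) = mex{4,3,3,2,1} = 0
G(22) = mex{0,4,3,3,2} = 1
G(23) = mex{0,4,4,3,2} = 1
G(24) = mex{1,0,4,4,3} = 2
G(25) = mex{1,0,0,4,3} = 2
G(26) = mex{2,1,0,0,4} = 3
Heap A: G(17) = 3.
Heap B: G(26) = 3.
Heap C: G(22) = 1.
Combined Grundy value = 3 ⊕ 3 ⊕ 1 = 1.
A winning move leaves total XOR = 0, i.e. changes one component's Grundy value g to g ⊕ X where X is the current total.
Heap A: need g' = 3⊕1 = 2. Options: 17−2→G=2, 17−4→G=1, 17−5→G=1, 17−6→G=0, 17−8→G=4. Hits: 1.
Heap B: need g' = 3⊕1 = 2. Options: 26−2→G=2, 26−4→G=1, 26−5→G=0, 26−6→G=0, 26−8→G=4. Hits: 1.
Heap C: need g' = 1⊕1 = 0. Options: 22−2→G=0, 22−4→G=4, 22−5→G=3, 22−6→G=3, 22−8→G=2. Hits: 1.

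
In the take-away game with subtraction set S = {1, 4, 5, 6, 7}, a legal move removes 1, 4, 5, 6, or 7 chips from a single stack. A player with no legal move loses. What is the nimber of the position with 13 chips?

1

n :  0  1  2  3  4  5  6  7  8  9 10 11 12 13
G :  0  1  0  1  2  3  2  3  4  5  0  1  0  1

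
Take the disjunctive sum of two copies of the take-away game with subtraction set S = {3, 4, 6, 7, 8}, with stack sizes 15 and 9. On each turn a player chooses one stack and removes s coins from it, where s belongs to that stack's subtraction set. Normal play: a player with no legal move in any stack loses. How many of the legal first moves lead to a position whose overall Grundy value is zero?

All stacks use S = {3, 4, 6, 7, 8}:
G(0) = 0
G(1) = mex{} = 0
G(2) = mex{} = 0
G(3) = mex{0} = 1
G(4) = mex{0,0} = 1
G(5) = mex{0,0} = 1
G(6) = mex{1,0,0} = 2
G(7) = mex{1,1,0,0} = 2
G(8) = mex{1,1,0,0,0} = 2
G(9) = mex{2,1,1,0,0} = 3
G(10) = mex{2,2,1,1,0} = 3
G(11) = mex{2,2,1,1,1} = 0
G(12) = mex{3,2,2,1,1} = 0
G(13) = mex{3,3,2,2,1} = 0
G(14) = mex{0,3,2,2,2} = 1
G(15) = mex{0,0,3,2,2} = 1
Stack A: G(15) = 1.
Stack B: G(9) = 3.
Combined Grundy value = 1 ⊕ 3 = 2.
A winning move leaves total XOR = 0, i.e. changes one component's Grundy value g to g ⊕ X where X is the current total.
Stack A: need g' = 1⊕2 = 3. Options: 15−3→G=0, 15−4→G=0, 15−6→G=3, 15−7→G=2, 15−8→G=2. Hits: 1.
Stack B: need g' = 3⊕2 = 1. Options: 9−3→G=2, 9−4→G=1, 9−6→G=1, 9−7→G=0, 9−8→G=0. Hits: 2.

3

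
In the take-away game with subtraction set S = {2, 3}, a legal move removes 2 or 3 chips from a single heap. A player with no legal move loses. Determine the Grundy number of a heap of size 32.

1

G(0) = 0
G(1) = mex{} = 0
G(2) = mex{0} = 1
G(3) = mex{0,0} = 1
G(4) = mex{1,0} = 2
G(5) = mex{1,1} = 0
G(6) = mex{2,1} = 0
G(7) = mex{0,2} = 1
G(8) = mex{0,0} = 1
G(9) = mex{1,0} = 2
G(10) = mex{1,1} = 0
G(11) = mex{2,1} = 0
G(12) = mex{0,2} = 1
G(13) = mex{0,0} = 1
G(14) = mex{1,0} = 2
G(15) = mex{1,1} = 0
G(16) = mex{2,1} = 0
G(17) = mex{0,2} = 1
G(18) = mex{0,0} = 1
G(19) = mex{1,0} = 2
G(20) = mex{1,1} = 0
G(21) = mex{2,1} = 0
G(22) = mex{0,2} = 1
G(23) = mex{0,0} = 1
G(24) = mex{1,0} = 2
G(25) = mex{1,1} = 0
G(26) = mex{2,1} = 0
G(27) = mex{0,2} = 1
G(28) = mex{0,0} = 1
G(29) = mex{1,0} = 2
G(30) = mex{1,1} = 0
G(31) = mex{2,1} = 0
G(32) = mex{0,2} = 1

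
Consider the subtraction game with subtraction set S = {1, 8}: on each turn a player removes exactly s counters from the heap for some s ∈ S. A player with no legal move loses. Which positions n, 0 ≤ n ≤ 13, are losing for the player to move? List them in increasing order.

n :  0  1  2  3  4  5  6  7  8  9 10 11 12 13
G :  0  1  0  1  0  1  0  1  2  0  1  0  1  0
P-positions are exactly the n with G(n) = 0.

0, 2, 4, 6, 9, 11, 13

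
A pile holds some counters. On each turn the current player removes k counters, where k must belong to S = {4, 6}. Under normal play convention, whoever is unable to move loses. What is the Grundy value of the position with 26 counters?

G(0) = 0
G(1) = mex{} = 0
G(2) = mex{} = 0
G(3) = mex{} = 0
G(4) = mex{0} = 1
G(5) = mex{0} = 1
G(6) = mex{0,0} = 1
G(7) = mex{0,0} = 1
G(8) = mex{1,0} = 2
G(9) = mex{1,0} = 2
G(10) = mex{1,1} = 0
G(11) = mex{1,1} = 0
G(12) = mex{2,1} = 0
G(13) = mex{2,1} = 0
G(14) = mex{0,2} = 1
G(15) = mex{0,2} = 1
G(16) = mex{0,0} = 1
G(17) = mex{0,0} = 1
G(18) = mex{1,0} = 2
G(19) = mex{1,0} = 2
G(20) = mex{1,1} = 0
G(21) = mex{1,1} = 0
G(22) = mex{2,1} = 0
G(23) = mex{2,1} = 0
G(24) = mex{0,2} = 1
G(25) = mex{0,2} = 1
G(26) = mex{0,0} = 1

1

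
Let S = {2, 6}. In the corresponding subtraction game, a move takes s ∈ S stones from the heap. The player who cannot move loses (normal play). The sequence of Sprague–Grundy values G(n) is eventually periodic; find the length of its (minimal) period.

4

G(0) = 0
G(1) = mex{} = 0
G(2) = mex{0} = 1
G(3) = mex{0} = 1
G(4) = mex{1} = 0
G(5) = mex{1} = 0
G(6) = mex{0,0} = 1
G(7) = mex{0,0} = 1
G(8) = mex{1,1} = 0
G(9) = mex{1,1} = 0
G(10) = mex{0,0} = 1
G(11) = mex{0,0} = 1
G(12) = mex{1,1} = 0
G(13) = mex{1,1} = 0
G(14) = mex{0,0} = 1
G(n+4) = G(n) holds for n = 0,…,5 (a full window of length max(S) = 6), so the sequence is purely periodic with period 4.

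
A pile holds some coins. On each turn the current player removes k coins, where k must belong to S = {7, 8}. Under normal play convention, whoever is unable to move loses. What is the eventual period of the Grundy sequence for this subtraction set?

n :  0  1  2  3  4  5  6  7  8  9 10 11 12 13 14 15 16 17 18 19 20 21 22 23 24 25 26 27 28 29 30 31
G :  0  0  0  0  0  0  0  1  1  1  1  1  1  1  2  0  0  0  0  0  0  0  1  1  1  1  1  1  1  2  0  0
G(n+15) = G(n) holds for n = 0,…,7 (a full window of length max(S) = 8), so the sequence is purely periodic with period 15.

15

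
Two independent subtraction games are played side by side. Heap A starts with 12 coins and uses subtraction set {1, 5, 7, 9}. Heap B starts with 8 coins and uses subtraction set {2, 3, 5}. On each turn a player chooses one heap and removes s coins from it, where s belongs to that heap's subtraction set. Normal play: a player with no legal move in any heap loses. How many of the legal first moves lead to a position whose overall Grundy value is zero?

Heap A, S = {1, 5, 7, 9}:
G(0) = 0
G(1) = mex{0} = 1
G(2) = mex{1} = 0
G(3) = mex{0} = 1
G(4) = mex{1} = 0
G(5) = mex{0,0} = 1
G(6) = mex{1,1} = 0
G(7) = mex{0,0,0} = 1
G(8) = mex{1,1,1} = 0
G(9) = mex{0,0,0,0} = 1
G(10) = mex{1,1,1,1} = 0
G(11) = mex{0,0,0,0} = 1
G(12) = mex{1,1,1,1} = 0
G_A(12) = 0.
Heap B, S = {2, 3, 5}:
n : 0 1 2 3 4 5 6 7 8
G : 0 0 1 1 2 2 3 0 0
G_B(8) = 0.
Combined Grundy value = 0 ⊕ 0 = 0.
A winning move leaves total XOR = 0, i.e. changes one component's Grundy value g to g ⊕ X where X is the current total.
Heap A: target g' = 0⊕0 = 0, but every legal move changes the Grundy value (mex property), so 0 moves.
Heap B: target g' = 0⊕0 = 0, but every legal move changes the Grundy value (mex property), so 0 moves.

0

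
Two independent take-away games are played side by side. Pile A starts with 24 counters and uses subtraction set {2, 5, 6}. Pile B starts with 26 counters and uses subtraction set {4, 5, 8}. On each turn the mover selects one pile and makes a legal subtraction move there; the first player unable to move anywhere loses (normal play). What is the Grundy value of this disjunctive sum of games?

Pile A, S = {2, 5, 6}:
G(0) = 0
G(1) = mex{} = 0
G(2) = mex{0} = 1
G(3) = mex{0} = 1
G(4) = mex{1} = 0
G(5) = mex{1,0} = 2
G(6) = mex{0,0,0} = 1
G(7) = mex{2,1,0} = 3
G(8) = mex{1,1,1} = 0
G(9) = mex{3,0,1} = 2
G(10) = mex{0,2,0} = 1
G(11) = mex{2,1,2} = 0
G(12) = mex{1,3,1} = 0
G(13) = mex{0,0,3} = 1
G(14) = mex{0,2,0} = 1
G(15) = mex{1,1,2} = 0
G(16) = mex{1,0,1} = 2
G(17) = mex{0,0,0} = 1
G(18) = mex{2,1,0} = 3
G(19) = mex{1,1,1} = 0
G(20) = mex{3,0,1} = 2
G(21) = mex{0,2,0} = 1
G(22) = mex{2,1,2} = 0
G(23) = mex{1,3,1} = 0
G(24) = mex{0,0,3} = 1
G_A(24) = 1.
Pile B, S = {4, 5, 8}:
n :  0  1  2  3  4  5  6  7  8  9 10 11 12 13 14 15 16 17 18 19 20 21 22 23 24 25 26
G :  0  0  0  0  1  1  1  1  2  2  2  2  0  0  0  0  1  1  1  1  2  2  2  2  0  0  0
G_B(26) = 0.
Combined Grundy value = 1 ⊕ 0 = 1.

1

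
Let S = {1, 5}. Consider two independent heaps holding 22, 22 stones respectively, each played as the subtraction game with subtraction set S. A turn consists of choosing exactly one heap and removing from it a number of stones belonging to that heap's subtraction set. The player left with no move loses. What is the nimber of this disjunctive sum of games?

0

All heaps use S = {1, 5}:
G(0) = 0
G(1) = mex{0} = 1
G(2) = mex{1} = 0
G(3) = mex{0} = 1
G(4) = mex{1} = 0
G(5) = mex{0,0} = 1
G(6) = mex{1,1} = 0
G(7) = mex{0,0} = 1
G(8) = mex{1,1} = 0
G(9) = mex{0,0} = 1
G(10) = mex{1,1} = 0
G(11) = mex{0,0} = 1
G(12) = mex{1,1} = 0
G(13) = mex{0,0} = 1
G(14) = mex{1,1} = 0
G(15) = mex{0,0} = 1
G(16) = mex{1,1} = 0
G(17) = mex{0,0} = 1
G(18) = mex{1,1} = 0
G(19) = mex{0,0} = 1
G(20) = mex{1,1} = 0
G(21) = mex{0,0} = 1
G(22) = mex{1,1} = 0
Heap A: G(22) = 0.
Heap B: G(22) = 0.
Combined Grundy value = 0 ⊕ 0 = 0.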